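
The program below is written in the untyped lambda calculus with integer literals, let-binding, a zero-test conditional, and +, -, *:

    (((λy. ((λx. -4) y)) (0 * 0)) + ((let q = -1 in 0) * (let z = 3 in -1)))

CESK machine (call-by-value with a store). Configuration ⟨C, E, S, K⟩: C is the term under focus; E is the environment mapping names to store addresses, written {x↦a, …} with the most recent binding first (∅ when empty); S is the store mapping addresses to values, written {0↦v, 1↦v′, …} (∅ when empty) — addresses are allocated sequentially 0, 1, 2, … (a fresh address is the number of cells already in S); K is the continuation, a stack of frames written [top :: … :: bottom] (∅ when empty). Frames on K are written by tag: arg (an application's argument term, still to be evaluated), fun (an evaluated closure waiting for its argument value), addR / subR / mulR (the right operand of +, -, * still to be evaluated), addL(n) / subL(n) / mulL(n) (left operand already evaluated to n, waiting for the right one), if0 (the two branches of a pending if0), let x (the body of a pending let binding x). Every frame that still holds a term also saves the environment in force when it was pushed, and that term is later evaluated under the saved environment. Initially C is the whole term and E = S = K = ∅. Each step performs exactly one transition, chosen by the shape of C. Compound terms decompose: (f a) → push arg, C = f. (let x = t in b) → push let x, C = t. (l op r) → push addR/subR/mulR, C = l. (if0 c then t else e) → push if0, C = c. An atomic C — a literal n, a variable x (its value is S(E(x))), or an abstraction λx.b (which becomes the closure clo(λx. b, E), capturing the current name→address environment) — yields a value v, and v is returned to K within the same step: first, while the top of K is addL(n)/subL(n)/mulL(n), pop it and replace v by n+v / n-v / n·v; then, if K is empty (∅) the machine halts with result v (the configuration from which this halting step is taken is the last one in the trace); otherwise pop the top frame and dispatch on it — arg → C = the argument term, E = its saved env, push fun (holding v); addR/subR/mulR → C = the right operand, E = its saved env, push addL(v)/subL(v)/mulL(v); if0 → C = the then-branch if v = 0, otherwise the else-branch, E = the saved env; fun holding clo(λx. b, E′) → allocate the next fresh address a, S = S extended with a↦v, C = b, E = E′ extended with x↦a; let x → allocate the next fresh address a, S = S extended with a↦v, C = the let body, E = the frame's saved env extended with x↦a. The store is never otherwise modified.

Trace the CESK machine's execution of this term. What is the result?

t=0: [C=(((λy. ((λx. -4) y)) (0 * 0)) + ((let q = -1 in 0) * (let z = 3 in -1))) | E=∅ | S=∅ | K=∅]
t=1: [C=((λy. ((λx. -4) y)) (0 * 0)) | E=∅ | S=∅ | K=[addR]]
t=2: [C=(λy. ((λx. -4) y)) | E=∅ | S=∅ | K=[arg :: addR]]
t=3: [C=(0 * 0) | E=∅ | S=∅ | K=[fun :: addR]]
t=4: [C=0 | E=∅ | S=∅ | K=[mulR :: fun :: addR]]
t=5: [C=0 | E=∅ | S=∅ | K=[mulL(0) :: fun :: addR]]
t=6: [C=((λx. -4) y) | E={y↦0} | S={0↦0} | K=[addR]]
t=7: [C=(λx. -4) | E={y↦0} | S={0↦0} | K=[arg :: addR]]
t=8: [C=y | E={y↦0} | S={0↦0} | K=[fun :: addR]]
t=9: [C=-4 | E={x↦1, y↦0} | S={0↦0, 1↦0} | K=[addR]]
t=10: [C=((let q = -1 in 0) * (let z = 3 in -1)) | E=∅ | S={0↦0, 1↦0} | K=[addL(-4)]]
t=11: [C=(let q = -1 in 0) | E=∅ | S={0↦0, 1↦0} | K=[mulR :: addL(-4)]]
t=12: [C=-1 | E=∅ | S={0↦0, 1↦0} | K=[let q :: mulR :: addL(-4)]]
t=13: [C=0 | E={q↦2} | S={0↦0, 1↦0, 2↦-1} | K=[mulR :: addL(-4)]]
t=14: [C=(let z = 3 in -1) | E=∅ | S={0↦0, 1↦0, 2↦-1} | K=[mulL(0) :: addL(-4)]]
t=15: [C=3 | E=∅ | S={0↦0, 1↦0, 2↦-1} | K=[let z :: mulL(0) :: addL(-4)]]
t=16: [C=-1 | E={z↦3} | S={0↦0, 1↦0, 2↦-1, 3↦3} | K=[mulL(0) :: addL(-4)]]
→ final value -4

Answer: -4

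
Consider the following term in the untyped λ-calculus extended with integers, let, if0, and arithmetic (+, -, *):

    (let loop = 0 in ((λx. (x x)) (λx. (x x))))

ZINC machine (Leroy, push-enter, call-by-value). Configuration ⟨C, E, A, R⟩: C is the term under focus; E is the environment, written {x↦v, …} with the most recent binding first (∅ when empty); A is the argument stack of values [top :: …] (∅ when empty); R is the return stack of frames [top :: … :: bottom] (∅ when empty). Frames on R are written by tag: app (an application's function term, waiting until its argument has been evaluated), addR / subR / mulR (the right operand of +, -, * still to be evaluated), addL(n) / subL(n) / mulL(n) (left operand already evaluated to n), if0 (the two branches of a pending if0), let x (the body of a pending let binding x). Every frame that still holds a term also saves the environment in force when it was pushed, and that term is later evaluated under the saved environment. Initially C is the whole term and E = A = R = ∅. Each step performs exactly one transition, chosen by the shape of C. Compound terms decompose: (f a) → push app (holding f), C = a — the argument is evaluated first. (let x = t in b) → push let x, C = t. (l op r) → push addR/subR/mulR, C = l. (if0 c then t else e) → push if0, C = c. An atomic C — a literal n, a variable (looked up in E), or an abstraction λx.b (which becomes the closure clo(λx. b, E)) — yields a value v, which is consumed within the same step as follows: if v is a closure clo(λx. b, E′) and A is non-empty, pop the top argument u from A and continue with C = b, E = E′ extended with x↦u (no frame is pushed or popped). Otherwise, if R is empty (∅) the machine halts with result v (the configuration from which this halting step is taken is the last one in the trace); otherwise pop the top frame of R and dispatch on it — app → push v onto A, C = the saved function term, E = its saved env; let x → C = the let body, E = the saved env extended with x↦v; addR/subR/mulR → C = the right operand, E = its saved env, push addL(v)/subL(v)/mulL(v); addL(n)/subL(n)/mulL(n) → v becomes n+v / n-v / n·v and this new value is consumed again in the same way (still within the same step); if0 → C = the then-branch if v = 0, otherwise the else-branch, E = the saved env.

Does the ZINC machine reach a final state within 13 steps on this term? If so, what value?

[0] [C=(let loop = 0 in ((λx. (x x)) (λx. (x x)))) | E=∅ | A=∅ | R=∅]
[1] [C=0 | E=∅ | A=∅ | R=[let loop]]
[2] [C=((λx. (x x)) (λx. (x x))) | E={loop↦0} | A=∅ | R=∅]
[3] [C=(λx. (x x)) | E={loop↦0} | A=∅ | R=[app]]
[4] [C=(λx. (x x)) | E={loop↦0} | A=[clo(λx. (x x), {loop↦0})] | R=∅]
[5] [C=(x x) | E={x↦clo(λx. (x x), {loop↦0}), loop↦0} | A=∅ | R=∅]
[6] [C=x | E={x↦clo(λx. (x x), {loop↦0}), loop↦0} | A=∅ | R=[app]]
[7] [C=x | E={x↦clo(λx. (x x), {loop↦0}), loop↦0} | A=[clo(λx. (x x), {loop↦0})] | R=∅]
… configuration repeats with period 3 (steps 5–7 recur indefinitely) …

Answer: DIVERGES (no final state within 13 steps)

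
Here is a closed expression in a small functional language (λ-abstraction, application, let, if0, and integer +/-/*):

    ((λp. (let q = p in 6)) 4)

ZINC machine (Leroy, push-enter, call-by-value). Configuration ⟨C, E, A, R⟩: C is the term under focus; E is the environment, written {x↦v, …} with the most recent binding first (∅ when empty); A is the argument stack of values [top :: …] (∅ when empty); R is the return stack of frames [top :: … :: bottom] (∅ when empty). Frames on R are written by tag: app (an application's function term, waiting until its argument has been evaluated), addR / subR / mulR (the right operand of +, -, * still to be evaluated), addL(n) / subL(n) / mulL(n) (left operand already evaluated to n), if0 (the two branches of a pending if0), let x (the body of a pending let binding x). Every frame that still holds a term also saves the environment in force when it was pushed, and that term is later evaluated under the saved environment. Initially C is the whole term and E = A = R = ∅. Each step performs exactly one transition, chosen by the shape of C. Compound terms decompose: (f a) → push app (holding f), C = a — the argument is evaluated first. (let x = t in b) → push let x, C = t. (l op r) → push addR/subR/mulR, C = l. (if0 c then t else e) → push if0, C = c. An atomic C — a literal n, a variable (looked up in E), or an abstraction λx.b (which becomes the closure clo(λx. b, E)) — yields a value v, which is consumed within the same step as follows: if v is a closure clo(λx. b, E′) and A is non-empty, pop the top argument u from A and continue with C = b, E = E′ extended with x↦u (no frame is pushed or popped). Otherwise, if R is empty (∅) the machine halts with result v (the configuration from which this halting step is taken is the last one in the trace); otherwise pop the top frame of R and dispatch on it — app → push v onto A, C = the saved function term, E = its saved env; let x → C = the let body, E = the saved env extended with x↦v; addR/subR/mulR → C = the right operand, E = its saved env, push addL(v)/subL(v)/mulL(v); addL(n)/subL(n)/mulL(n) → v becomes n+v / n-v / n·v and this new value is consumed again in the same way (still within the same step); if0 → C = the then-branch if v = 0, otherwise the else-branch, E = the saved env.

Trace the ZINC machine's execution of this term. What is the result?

Answer: 6

Machine steps:
t=0: ⟨C=((λp. (let q = p in 6)) 4); E=∅; A=∅; R=∅⟩
t=1: ⟨C=4; E=∅; A=∅; R=[app]⟩
t=2: ⟨C=(λp. (let q = p in 6)); E=∅; A=[4]; R=∅⟩
t=3: ⟨C=(let q = p in 6); E={p↦4}; A=∅; R=∅⟩
t=4: ⟨C=p; E={p↦4}; A=∅; R=[let q]⟩
t=5: ⟨C=6; E={q↦4, p↦4}; A=∅; R=∅⟩
→ final value 6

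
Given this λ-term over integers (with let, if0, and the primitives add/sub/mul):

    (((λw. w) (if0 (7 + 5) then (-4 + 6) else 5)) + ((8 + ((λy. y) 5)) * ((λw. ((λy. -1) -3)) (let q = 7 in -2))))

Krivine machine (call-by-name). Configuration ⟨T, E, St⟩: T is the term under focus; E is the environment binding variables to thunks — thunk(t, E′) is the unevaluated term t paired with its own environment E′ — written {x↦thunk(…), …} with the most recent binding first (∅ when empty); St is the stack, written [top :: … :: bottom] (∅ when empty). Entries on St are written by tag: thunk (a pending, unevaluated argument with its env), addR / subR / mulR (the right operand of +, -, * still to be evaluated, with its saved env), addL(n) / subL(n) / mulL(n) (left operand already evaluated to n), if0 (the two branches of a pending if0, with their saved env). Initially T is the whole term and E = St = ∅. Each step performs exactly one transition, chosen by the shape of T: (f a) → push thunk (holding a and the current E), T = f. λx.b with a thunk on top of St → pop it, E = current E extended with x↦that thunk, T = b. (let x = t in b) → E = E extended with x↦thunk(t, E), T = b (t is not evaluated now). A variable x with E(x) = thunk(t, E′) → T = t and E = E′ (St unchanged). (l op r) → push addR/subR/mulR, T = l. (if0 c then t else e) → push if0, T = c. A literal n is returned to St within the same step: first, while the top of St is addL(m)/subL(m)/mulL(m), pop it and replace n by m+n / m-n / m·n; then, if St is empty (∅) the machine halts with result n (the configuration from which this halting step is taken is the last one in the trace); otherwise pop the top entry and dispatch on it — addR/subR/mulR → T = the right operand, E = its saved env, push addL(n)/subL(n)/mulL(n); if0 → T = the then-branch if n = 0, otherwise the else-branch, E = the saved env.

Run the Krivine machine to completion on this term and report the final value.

t=0: [T=(((λw. w) (if0 (7 + 5) then (-4 + 6) else 5)) + ((8 + ((λy. y) 5)) * ((λw. ((λy. -1) -3)) (let q = 7 in -2)))) | E=∅ | St=∅]
t=1: [T=((λw. w) (if0 (7 + 5) then (-4 + 6) else 5)) | E=∅ | St=[addR]]
t=2: [T=(λw. w) | E=∅ | St=[thunk :: addR]]
t=3: [T=w | E={w↦thunk((if0 (7 + 5) then (-4 + 6) else 5), ∅)} | St=[addR]]
t=4: [T=(if0 (7 + 5) then (-4 + 6) else 5) | E=∅ | St=[addR]]
t=5: [T=(7 + 5) | E=∅ | St=[if0 :: addR]]
t=6: [T=7 | E=∅ | St=[addR :: if0 :: addR]]
t=7: [T=5 | E=∅ | St=[addL(7) :: if0 :: addR]]
t=8: [T=5 | E=∅ | St=[addR]]
t=9: [T=((8 + ((λy. y) 5)) * ((λw. ((λy. -1) -3)) (let q = 7 in -2))) | E=∅ | St=[addL(5)]]
t=10: [T=(8 + ((λy. y) 5)) | E=∅ | St=[mulR :: addL(5)]]
t=11: [T=8 | E=∅ | St=[addR :: mulR :: addL(5)]]
t=12: [T=((λy. y) 5) | E=∅ | St=[addL(8) :: mulR :: addL(5)]]
t=13: [T=(λy. y) | E=∅ | St=[thunk :: addL(8) :: mulR :: addL(5)]]
t=14: [T=y | E={y↦thunk(5, ∅)} | St=[addL(8) :: mulR :: addL(5)]]
t=15: [T=5 | E=∅ | St=[addL(8) :: mulR :: addL(5)]]
t=16: [T=((λw. ((λy. -1) -3)) (let q = 7 in -2)) | E=∅ | St=[mulL(13) :: addL(5)]]
t=17: [T=(λw. ((λy. -1) -3)) | E=∅ | St=[thunk :: mulL(13) :: addL(5)]]
t=18: [T=((λy. -1) -3) | E={w↦thunk((let q = 7 in -2), ∅)} | St=[mulL(13) :: addL(5)]]
t=19: [T=(λy. -1) | E={w↦thunk((let q = 7 in -2), ∅)} | St=[thunk :: mulL(13) :: addL(5)]]
t=20: [T=-1 | E={y↦thunk(-3, {w↦thunk((let q = 7 in -2), ∅)}), w↦thunk((let q = 7 in -2), ∅)} | St=[mulL(13) :: addL(5)]]
→ final value -8

Answer: -8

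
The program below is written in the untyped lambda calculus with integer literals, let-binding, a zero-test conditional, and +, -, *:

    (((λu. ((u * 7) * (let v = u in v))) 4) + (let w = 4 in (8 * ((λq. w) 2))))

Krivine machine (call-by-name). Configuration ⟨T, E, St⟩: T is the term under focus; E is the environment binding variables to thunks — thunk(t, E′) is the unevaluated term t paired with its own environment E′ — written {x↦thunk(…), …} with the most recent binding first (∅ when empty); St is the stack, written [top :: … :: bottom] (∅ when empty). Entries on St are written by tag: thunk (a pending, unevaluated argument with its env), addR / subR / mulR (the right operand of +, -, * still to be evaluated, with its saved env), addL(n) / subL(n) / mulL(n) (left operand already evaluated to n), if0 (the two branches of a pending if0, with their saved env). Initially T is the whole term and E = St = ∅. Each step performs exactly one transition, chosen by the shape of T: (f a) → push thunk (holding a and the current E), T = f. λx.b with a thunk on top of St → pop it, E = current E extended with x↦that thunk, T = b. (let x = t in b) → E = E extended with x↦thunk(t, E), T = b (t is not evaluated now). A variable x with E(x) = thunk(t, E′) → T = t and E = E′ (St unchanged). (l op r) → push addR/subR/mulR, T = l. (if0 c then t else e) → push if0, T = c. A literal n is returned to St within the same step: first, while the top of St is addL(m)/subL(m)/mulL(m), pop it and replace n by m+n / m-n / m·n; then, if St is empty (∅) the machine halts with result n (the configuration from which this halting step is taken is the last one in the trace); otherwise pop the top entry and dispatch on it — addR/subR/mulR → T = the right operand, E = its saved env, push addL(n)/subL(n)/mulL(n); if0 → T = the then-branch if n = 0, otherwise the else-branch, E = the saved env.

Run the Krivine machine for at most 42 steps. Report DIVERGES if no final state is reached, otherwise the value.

[0] ⟨T=(((λu. ((u * 7) * (let v = u in v))) 4) + (let w = 4 in (8 * ((λq. w) 2)))); E=∅; St=∅⟩
[1] ⟨T=((λu. ((u * 7) * (let v = u in v))) 4); E=∅; St=[addR]⟩
[2] ⟨T=(λu. ((u * 7) * (let v = u in v))); E=∅; St=[thunk :: addR]⟩
[3] ⟨T=((u * 7) * (let v = u in v)); E={u↦thunk(4, ∅)}; St=[addR]⟩
[4] ⟨T=(u * 7); E={u↦thunk(4, ∅)}; St=[mulR :: addR]⟩
[5] ⟨T=u; E={u↦thunk(4, ∅)}; St=[mulR :: mulR :: addR]⟩
[6] ⟨T=4; E=∅; St=[mulR :: mulR :: addR]⟩
[7] ⟨T=7; E={u↦thunk(4, ∅)}; St=[mulL(4) :: mulR :: addR]⟩
[8] ⟨T=(let v = u in v); E={u↦thunk(4, ∅)}; St=[mulL(28) :: addR]⟩
[9] ⟨T=v; E={v↦thunk(u, {u↦thunk(4, ∅)}), u↦thunk(4, ∅)}; St=[mulL(28) :: addR]⟩
[10] ⟨T=u; E={u↦thunk(4, ∅)}; St=[mulL(28) :: addR]⟩
[11] ⟨T=4; E=∅; St=[mulL(28) :: addR]⟩
[12] ⟨T=(let w = 4 in (8 * ((λq. w) 2))); E=∅; St=[addL(112)]⟩
[13] ⟨T=(8 * ((λq. w) 2)); E={w↦thunk(4, ∅)}; St=[addL(112)]⟩
[14] ⟨T=8; E={w↦thunk(4, ∅)}; St=[mulR :: addL(112)]⟩
[15] ⟨T=((λq. w) 2); E={w↦thunk(4, ∅)}; St=[mulL(8) :: addL(112)]⟩
[16] ⟨T=(λq. w); E={w↦thunk(4, ∅)}; St=[thunk :: mulL(8) :: addL(112)]⟩
[17] ⟨T=w; E={q↦thunk(2, {w↦thunk(4, ∅)}), w↦thunk(4, ∅)}; St=[mulL(8) :: addL(112)]⟩
[18] ⟨T=4; E=∅; St=[mulL(8) :: addL(112)]⟩
→ final value 144

Answer: 144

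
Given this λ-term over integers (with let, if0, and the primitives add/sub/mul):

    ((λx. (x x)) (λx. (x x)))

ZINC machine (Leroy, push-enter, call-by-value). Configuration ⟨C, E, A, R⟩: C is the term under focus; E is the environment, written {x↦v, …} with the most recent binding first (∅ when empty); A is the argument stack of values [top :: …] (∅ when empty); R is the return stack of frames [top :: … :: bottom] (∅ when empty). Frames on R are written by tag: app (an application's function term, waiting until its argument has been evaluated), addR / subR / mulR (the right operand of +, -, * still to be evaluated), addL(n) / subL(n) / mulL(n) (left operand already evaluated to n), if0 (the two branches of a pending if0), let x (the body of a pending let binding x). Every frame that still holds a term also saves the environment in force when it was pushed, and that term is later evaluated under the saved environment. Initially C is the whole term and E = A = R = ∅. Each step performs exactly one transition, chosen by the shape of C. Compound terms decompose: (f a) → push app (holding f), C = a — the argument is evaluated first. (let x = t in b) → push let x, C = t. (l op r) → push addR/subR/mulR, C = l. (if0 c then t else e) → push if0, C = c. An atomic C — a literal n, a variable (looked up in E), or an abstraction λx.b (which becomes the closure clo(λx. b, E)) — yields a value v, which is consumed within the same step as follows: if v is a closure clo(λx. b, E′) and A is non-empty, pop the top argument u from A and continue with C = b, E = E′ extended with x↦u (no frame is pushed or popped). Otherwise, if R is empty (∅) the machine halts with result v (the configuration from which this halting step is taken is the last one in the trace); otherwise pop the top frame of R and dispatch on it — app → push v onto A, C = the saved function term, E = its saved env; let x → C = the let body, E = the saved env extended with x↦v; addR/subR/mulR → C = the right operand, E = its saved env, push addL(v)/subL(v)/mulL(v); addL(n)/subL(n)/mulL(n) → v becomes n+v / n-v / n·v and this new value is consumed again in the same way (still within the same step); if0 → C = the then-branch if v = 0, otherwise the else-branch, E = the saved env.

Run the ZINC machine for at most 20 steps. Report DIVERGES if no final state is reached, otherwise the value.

t=0: ⟨C=((λx. (x x)) (λx. (x x))); E=∅; A=∅; R=∅⟩
t=1: ⟨C=(λx. (x x)); E=∅; A=∅; R=[app]⟩
t=2: ⟨C=(λx. (x x)); E=∅; A=[clo(λx. (x x), ∅)]; R=∅⟩
t=3: ⟨C=(x x); E={x↦clo(λx. (x x), ∅)}; A=∅; R=∅⟩
t=4: ⟨C=x; E={x↦clo(λx. (x x), ∅)}; A=∅; R=[app]⟩
t=5: ⟨C=x; E={x↦clo(λx. (x x), ∅)}; A=[clo(λx. (x x), ∅)]; R=∅⟩
… configuration repeats with period 3 (steps 3–5 recur indefinitely) …

Answer: DIVERGES (no final state within 20 steps)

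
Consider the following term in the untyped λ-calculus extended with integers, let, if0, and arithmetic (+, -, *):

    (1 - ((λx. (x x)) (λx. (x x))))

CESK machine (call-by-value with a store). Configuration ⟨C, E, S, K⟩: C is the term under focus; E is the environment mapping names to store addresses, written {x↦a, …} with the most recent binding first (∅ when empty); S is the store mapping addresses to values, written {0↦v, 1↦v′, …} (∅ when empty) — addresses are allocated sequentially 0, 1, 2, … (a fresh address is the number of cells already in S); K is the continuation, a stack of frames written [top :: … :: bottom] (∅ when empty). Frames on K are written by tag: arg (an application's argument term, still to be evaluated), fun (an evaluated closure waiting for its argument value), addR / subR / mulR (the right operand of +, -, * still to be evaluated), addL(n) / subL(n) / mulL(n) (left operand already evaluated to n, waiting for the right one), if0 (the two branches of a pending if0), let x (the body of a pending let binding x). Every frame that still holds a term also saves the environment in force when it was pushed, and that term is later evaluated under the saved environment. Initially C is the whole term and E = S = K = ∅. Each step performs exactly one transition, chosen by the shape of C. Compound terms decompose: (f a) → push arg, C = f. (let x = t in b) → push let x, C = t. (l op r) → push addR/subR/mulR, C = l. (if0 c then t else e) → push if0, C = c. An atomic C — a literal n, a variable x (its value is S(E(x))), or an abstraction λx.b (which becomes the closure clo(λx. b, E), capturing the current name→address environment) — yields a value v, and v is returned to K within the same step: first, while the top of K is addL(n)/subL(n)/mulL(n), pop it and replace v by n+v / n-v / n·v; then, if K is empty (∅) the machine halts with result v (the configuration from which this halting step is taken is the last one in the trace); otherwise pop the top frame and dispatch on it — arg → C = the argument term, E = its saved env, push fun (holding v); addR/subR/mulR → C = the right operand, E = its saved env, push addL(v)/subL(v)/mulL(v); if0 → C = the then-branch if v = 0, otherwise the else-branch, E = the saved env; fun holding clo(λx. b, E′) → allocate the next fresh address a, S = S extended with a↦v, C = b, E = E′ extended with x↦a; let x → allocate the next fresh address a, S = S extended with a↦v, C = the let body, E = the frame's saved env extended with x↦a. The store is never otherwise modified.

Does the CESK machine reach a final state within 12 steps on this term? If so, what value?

Answer: DIVERGES (no final state within 12 steps)

Execution trace:
t=0: <C=(1 - ((λx. (x x)) (λx. (x x)))), E=∅, S=∅, K=∅>
t=1: <C=1, E=∅, S=∅, K=[subR]>
t=2: <C=((λx. (x x)) (λx. (x x))), E=∅, S=∅, K=[subL(1)]>
t=3: <C=(λx. (x x)), E=∅, S=∅, K=[arg :: subL(1)]>
t=4: <C=(λx. (x x)), E=∅, S=∅, K=[fun :: subL(1)]>
t=5: <C=(x x), E={x↦0}, S={0↦clo(λx. (x x), ∅)}, K=[subL(1)]>
t=6: <C=x, E={x↦0}, S={0↦clo(λx. (x x), ∅)}, K=[arg :: subL(1)]>
t=7: <C=x, E={x↦0}, S={0↦clo(λx. (x x), ∅)}, K=[fun :: subL(1)]>
t=8: <C=(x x), E={x↦1}, S={0↦clo(λx. (x x), ∅), 1↦clo(λx. (x x), ∅)}, K=[subL(1)]>
t=9: <C=x, E={x↦1}, S={0↦clo(λx. (x x), ∅), 1↦clo(λx. (x x), ∅)}, K=[arg :: subL(1)]>
t=10: <C=x, E={x↦1}, S={0↦clo(λx. (x x), ∅), 1↦clo(λx. (x x), ∅)}, K=[fun :: subL(1)]>
t=11: <C=(x x), E={x↦2}, S={0↦clo(λx. (x x), ∅), 1↦clo(λx. (x x), ∅), 2↦clo(λx. (x x), ∅)}, K=[subL(1)]>
t=12: <C=x, E={x↦2}, S={0↦clo(λx. (x x), ∅), 1↦clo(λx. (x x), ∅), 2↦clo(λx. (x x), ∅)}, K=[arg :: subL(1)]>
→ 12 transitions taken and the configuration is still not final: no result within 12 steps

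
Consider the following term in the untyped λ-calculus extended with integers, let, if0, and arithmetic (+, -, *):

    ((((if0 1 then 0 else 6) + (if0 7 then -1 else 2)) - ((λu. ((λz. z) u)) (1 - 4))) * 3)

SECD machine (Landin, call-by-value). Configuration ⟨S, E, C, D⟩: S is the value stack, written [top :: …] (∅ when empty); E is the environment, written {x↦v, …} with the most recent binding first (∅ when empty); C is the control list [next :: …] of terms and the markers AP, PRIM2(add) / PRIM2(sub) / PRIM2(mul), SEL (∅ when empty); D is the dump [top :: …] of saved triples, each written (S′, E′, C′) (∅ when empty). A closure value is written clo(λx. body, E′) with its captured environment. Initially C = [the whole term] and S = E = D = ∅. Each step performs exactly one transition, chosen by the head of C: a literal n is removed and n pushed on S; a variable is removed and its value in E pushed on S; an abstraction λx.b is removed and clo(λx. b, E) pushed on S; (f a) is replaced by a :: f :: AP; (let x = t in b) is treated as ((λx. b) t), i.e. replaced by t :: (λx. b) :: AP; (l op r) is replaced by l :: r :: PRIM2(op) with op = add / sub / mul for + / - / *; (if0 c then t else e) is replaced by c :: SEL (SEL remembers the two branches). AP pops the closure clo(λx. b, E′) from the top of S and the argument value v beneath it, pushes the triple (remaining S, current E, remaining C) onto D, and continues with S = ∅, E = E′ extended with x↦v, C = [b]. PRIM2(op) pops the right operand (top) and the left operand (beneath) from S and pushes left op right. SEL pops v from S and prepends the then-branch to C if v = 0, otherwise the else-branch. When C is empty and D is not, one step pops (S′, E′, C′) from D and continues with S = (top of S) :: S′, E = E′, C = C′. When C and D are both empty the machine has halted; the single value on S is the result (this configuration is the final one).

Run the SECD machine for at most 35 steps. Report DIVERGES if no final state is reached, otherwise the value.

step 0: <S=∅, E=∅, C=[((((if0 1 then 0 else 6) + (if0 7 then -1 else 2)) - ((λu. ((λz. z) u)) (1 - 4))) * 3)], D=∅>
step 1: <S=∅, E=∅, C=[(((if0 1 then 0 else 6) + (if0 7 then -1 else 2)) - ((λu. ((λz. z) u)) (1 - 4))) :: 3 :: PRIM2(mul)], D=∅>
step 2: <S=∅, E=∅, C=[((if0 1 then 0 else 6) + (if0 7 then -1 else 2)) :: ((λu. ((λz. z) u)) (1 - 4)) :: PRIM2(sub) :: 3 :: PRIM2(mul)], D=∅>
step 3: <S=∅, E=∅, C=[(if0 1 then 0 else 6) :: (if0 7 then -1 else 2) :: PRIM2(add) :: ((λu. ((λz. z) u)) (1 - 4)) :: PRIM2(sub) :: 3 :: PRIM2(mul)], D=∅>
step 4: <S=∅, E=∅, C=[1 :: SEL :: (if0 7 then -1 else 2) :: PRIM2(add) :: ((λu. ((λz. z) u)) (1 - 4)) :: PRIM2(sub) :: 3 :: PRIM2(mul)], D=∅>
step 5: <S=[1], E=∅, C=[SEL :: (if0 7 then -1 else 2) :: PRIM2(add) :: ((λu. ((λz. z) u)) (1 - 4)) :: PRIM2(sub) :: 3 :: PRIM2(mul)], D=∅>
step 6: <S=∅, E=∅, C=[6 :: (if0 7 then -1 else 2) :: PRIM2(add) :: ((λu. ((λz. z) u)) (1 - 4)) :: PRIM2(sub) :: 3 :: PRIM2(mul)], D=∅>
step 7: <S=[6], E=∅, C=[(if0 7 then -1 else 2) :: PRIM2(add) :: ((λu. ((λz. z) u)) (1 - 4)) :: PRIM2(sub) :: 3 :: PRIM2(mul)], D=∅>
step 8: <S=[6], E=∅, C=[7 :: SEL :: PRIM2(add) :: ((λu. ((λz. z) u)) (1 - 4)) :: PRIM2(sub) :: 3 :: PRIM2(mul)], D=∅>
step 9: <S=[7 :: 6], E=∅, C=[SEL :: PRIM2(add) :: ((λu. ((λz. z) u)) (1 - 4)) :: PRIM2(sub) :: 3 :: PRIM2(mul)], D=∅>
step 10: <S=[6], E=∅, C=[2 :: PRIM2(add) :: ((λu. ((λz. z) u)) (1 - 4)) :: PRIM2(sub) :: 3 :: PRIM2(mul)], D=∅>
step 11: <S=[2 :: 6], E=∅, C=[PRIM2(add) :: ((λu. ((λz. z) u)) (1 - 4)) :: PRIM2(sub) :: 3 :: PRIM2(mul)], D=∅>
step 12: <S=[8], E=∅, C=[((λu. ((λz. z) u)) (1 - 4)) :: PRIM2(sub) :: 3 :: PRIM2(mul)], D=∅>
step 13: <S=[8], E=∅, C=[(1 - 4) :: (λu. ((λz. z) u)) :: AP :: PRIM2(sub) :: 3 :: PRIM2(mul)], D=∅>
step 14: <S=[8], E=∅, C=[1 :: 4 :: PRIM2(sub) :: (λu. ((λz. z) u)) :: AP :: PRIM2(sub) :: 3 :: PRIM2(mul)], D=∅>
step 15: <S=[1 :: 8], E=∅, C=[4 :: PRIM2(sub) :: (λu. ((λz. z) u)) :: AP :: PRIM2(sub) :: 3 :: PRIM2(mul)], D=∅>
step 16: <S=[4 :: 1 :: 8], E=∅, C=[PRIM2(sub) :: (λu. ((λz. z) u)) :: AP :: PRIM2(sub) :: 3 :: PRIM2(mul)], D=∅>
step 17: <S=[-3 :: 8], E=∅, C=[(λu. ((λz. z) u)) :: AP :: PRIM2(sub) :: 3 :: PRIM2(mul)], D=∅>
step 18: <S=[clo(λu. ((λz. z) u), ∅) :: -3 :: 8], E=∅, C=[AP :: PRIM2(sub) :: 3 :: PRIM2(mul)], D=∅>
step 19: <S=∅, E={u↦-3}, C=[((λz. z) u)], D=[([8], ∅, [PRIM2(sub) :: 3 :: PRIM2(mul)])]>
step 20: <S=∅, E={u↦-3}, C=[u :: (λz. z) :: AP], D=[([8], ∅, [PRIM2(sub) :: 3 :: PRIM2(mul)])]>
step 21: <S=[-3], E={u↦-3}, C=[(λz. z) :: AP], D=[([8], ∅, [PRIM2(sub) :: 3 :: PRIM2(mul)])]>
step 22: <S=[clo(λz. z, {u↦-3}) :: -3], E={u↦-3}, C=[AP], D=[([8], ∅, [PRIM2(sub) :: 3 :: PRIM2(mul)])]>
step 23: <S=∅, E={z↦-3, u↦-3}, C=[z], D=[(∅, {u↦-3}, ∅) :: ([8], ∅, [PRIM2(sub) :: 3 :: PRIM2(mul)])]>
step 24: <S=[-3], E={z↦-3, u↦-3}, C=∅, D=[(∅, {u↦-3}, ∅) :: ([8], ∅, [PRIM2(sub) :: 3 :: PRIM2(mul)])]>
step 25: <S=[-3], E={u↦-3}, C=∅, D=[([8], ∅, [PRIM2(sub) :: 3 :: PRIM2(mul)])]>
step 26: <S=[-3 :: 8], E=∅, C=[PRIM2(sub) :: 3 :: PRIM2(mul)], D=∅>
step 27: <S=[11], E=∅, C=[3 :: PRIM2(mul)], D=∅>
step 28: <S=[3 :: 11], E=∅, C=[PRIM2(mul)], D=∅>
step 29: <S=[33], E=∅, C=∅, D=∅>
→ final value 33

Answer: 33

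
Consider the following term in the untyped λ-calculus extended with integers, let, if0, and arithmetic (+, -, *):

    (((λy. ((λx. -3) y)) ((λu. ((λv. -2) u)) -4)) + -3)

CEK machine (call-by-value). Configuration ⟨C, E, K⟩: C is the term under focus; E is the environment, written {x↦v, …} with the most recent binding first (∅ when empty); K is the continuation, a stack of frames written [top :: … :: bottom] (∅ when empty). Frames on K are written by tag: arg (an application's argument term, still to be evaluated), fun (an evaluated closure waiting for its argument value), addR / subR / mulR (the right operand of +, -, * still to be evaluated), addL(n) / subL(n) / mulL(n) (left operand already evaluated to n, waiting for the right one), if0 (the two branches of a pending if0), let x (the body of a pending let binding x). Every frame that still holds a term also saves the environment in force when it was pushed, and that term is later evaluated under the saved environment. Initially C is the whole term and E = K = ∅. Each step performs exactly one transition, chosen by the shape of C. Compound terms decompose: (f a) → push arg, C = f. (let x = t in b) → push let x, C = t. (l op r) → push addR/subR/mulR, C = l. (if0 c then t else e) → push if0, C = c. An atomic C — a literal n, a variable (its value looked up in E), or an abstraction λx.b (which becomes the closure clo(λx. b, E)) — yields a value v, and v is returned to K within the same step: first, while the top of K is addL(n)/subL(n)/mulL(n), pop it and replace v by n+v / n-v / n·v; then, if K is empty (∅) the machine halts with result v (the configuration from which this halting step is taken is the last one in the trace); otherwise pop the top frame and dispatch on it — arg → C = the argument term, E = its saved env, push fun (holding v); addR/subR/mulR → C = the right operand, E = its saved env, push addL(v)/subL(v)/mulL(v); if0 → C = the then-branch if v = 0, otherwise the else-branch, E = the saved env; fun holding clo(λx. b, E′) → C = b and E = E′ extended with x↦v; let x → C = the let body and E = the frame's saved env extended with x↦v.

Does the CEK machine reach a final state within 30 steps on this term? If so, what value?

Answer: -6

Derivation:
step 0: <C=(((λy. ((λx. -3) y)) ((λu. ((λv. -2) u)) -4)) + -3), E=∅, K=∅>
step 1: <C=((λy. ((λx. -3) y)) ((λu. ((λv. -2) u)) -4)), E=∅, K=[addR]>
step 2: <C=(λy. ((λx. -3) y)), E=∅, K=[arg :: addR]>
step 3: <C=((λu. ((λv. -2) u)) -4), E=∅, K=[fun :: addR]>
step 4: <C=(λu. ((λv. -2) u)), E=∅, K=[arg :: fun :: addR]>
step 5: <C=-4, E=∅, K=[fun :: fun :: addR]>
step 6: <C=((λv. -2) u), E={u↦-4}, K=[fun :: addR]>
step 7: <C=(λv. -2), E={u↦-4}, K=[arg :: fun :: addR]>
step 8: <C=u, E={u↦-4}, K=[fun :: fun :: addR]>
step 9: <C=-2, E={v↦-4, u↦-4}, K=[fun :: addR]>
step 10: <C=((λx. -3) y), E={y↦-2}, K=[addR]>
step 11: <C=(λx. -3), E={y↦-2}, K=[arg :: addR]>
step 12: <C=y, E={y↦-2}, K=[fun :: addR]>
step 13: <C=-3, E={x↦-2, y↦-2}, K=[addR]>
step 14: <C=-3, E=∅, K=[addL(-3)]>
→ final value -6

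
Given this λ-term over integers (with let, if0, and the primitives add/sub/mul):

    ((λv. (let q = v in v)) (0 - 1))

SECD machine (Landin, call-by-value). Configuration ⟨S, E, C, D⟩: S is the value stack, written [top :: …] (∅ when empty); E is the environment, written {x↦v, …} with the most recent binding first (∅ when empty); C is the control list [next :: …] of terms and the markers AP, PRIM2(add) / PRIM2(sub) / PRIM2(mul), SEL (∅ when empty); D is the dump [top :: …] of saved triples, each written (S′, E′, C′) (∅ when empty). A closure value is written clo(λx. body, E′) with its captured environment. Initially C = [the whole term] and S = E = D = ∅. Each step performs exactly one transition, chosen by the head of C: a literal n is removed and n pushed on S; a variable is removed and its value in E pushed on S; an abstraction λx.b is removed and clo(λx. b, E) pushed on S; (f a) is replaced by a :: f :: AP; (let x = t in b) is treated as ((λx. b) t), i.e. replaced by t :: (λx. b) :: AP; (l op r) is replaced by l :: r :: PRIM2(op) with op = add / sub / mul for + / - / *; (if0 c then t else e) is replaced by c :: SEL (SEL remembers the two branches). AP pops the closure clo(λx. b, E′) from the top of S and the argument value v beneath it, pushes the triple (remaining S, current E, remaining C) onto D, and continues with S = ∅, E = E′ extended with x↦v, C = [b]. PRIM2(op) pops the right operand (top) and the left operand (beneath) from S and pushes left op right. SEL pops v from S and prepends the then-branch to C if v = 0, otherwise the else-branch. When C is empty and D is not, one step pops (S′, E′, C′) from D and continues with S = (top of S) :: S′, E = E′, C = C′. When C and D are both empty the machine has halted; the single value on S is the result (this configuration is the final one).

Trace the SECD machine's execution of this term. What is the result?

t=0: <S=∅, E=∅, C=[((λv. (let q = v in v)) (0 - 1))], D=∅>
t=1: <S=∅, E=∅, C=[(0 - 1) :: (λv. (let q = v in v)) :: AP], D=∅>
t=2: <S=∅, E=∅, C=[0 :: 1 :: PRIM2(sub) :: (λv. (let q = v in v)) :: AP], D=∅>
t=3: <S=[0], E=∅, C=[1 :: PRIM2(sub) :: (λv. (let q = v in v)) :: AP], D=∅>
t=4: <S=[1 :: 0], E=∅, C=[PRIM2(sub) :: (λv. (let q = v in v)) :: AP], D=∅>
t=5: <S=[-1], E=∅, C=[(λv. (let q = v in v)) :: AP], D=∅>
t=6: <S=[clo(λv. (let q = v in v), ∅) :: -1], E=∅, C=[AP], D=∅>
t=7: <S=∅, E={v↦-1}, C=[(let q = v in v)], D=[(∅, ∅, ∅)]>
t=8: <S=∅, E={v↦-1}, C=[v :: (λq. v) :: AP], D=[(∅, ∅, ∅)]>
t=9: <S=[-1], E={v↦-1}, C=[(λq. v) :: AP], D=[(∅, ∅, ∅)]>
t=10: <S=[clo(λq. v, {v↦-1}) :: -1], E={v↦-1}, C=[AP], D=[(∅, ∅, ∅)]>
t=11: <S=∅, E={q↦-1, v↦-1}, C=[v], D=[(∅, {v↦-1}, ∅) :: (∅, ∅, ∅)]>
t=12: <S=[-1], E={q↦-1, v↦-1}, C=∅, D=[(∅, {v↦-1}, ∅) :: (∅, ∅, ∅)]>
t=13: <S=[-1], E={v↦-1}, C=∅, D=[(∅, ∅, ∅)]>
t=14: <S=[-1], E=∅, C=∅, D=∅>
→ final value -1

Answer: -1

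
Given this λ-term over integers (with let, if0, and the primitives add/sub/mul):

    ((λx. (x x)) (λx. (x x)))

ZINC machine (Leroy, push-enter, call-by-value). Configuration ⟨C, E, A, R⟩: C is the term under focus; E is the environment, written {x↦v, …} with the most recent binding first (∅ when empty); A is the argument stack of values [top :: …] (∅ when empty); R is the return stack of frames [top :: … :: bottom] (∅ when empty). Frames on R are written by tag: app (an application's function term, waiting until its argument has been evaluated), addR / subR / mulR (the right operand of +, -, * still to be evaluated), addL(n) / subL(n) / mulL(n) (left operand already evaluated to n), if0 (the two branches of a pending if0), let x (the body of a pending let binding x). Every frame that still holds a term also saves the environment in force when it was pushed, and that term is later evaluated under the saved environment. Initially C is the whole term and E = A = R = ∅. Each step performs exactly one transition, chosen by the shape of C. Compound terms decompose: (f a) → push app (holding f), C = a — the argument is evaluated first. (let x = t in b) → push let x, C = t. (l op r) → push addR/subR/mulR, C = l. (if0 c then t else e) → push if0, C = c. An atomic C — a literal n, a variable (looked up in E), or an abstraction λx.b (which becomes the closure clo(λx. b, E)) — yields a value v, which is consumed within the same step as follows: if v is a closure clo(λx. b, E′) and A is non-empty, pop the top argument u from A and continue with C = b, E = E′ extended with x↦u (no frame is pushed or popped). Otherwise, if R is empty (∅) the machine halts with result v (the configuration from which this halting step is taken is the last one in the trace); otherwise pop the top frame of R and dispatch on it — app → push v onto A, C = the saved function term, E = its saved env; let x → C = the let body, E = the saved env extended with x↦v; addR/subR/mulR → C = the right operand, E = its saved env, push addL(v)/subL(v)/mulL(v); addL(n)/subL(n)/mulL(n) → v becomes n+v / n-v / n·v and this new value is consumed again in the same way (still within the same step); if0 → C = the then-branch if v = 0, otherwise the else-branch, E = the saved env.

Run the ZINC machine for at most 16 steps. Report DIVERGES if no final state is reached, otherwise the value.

0. [C=((λx. (x x)) (λx. (x x))) | E=∅ | A=∅ | R=∅]
1. [C=(λx. (x x)) | E=∅ | A=∅ | R=[app]]
2. [C=(λx. (x x)) | E=∅ | A=[clo(λx. (x x), ∅)] | R=∅]
3. [C=(x x) | E={x↦clo(λx. (x x), ∅)} | A=∅ | R=∅]
4. [C=x | E={x↦clo(λx. (x x), ∅)} | A=∅ | R=[app]]
5. [C=x | E={x↦clo(λx. (x x), ∅)} | A=[clo(λx. (x x), ∅)] | R=∅]
… configuration repeats with period 3 (steps 3–5 recur indefinitely) …

Answer: DIVERGES (no final state within 16 steps)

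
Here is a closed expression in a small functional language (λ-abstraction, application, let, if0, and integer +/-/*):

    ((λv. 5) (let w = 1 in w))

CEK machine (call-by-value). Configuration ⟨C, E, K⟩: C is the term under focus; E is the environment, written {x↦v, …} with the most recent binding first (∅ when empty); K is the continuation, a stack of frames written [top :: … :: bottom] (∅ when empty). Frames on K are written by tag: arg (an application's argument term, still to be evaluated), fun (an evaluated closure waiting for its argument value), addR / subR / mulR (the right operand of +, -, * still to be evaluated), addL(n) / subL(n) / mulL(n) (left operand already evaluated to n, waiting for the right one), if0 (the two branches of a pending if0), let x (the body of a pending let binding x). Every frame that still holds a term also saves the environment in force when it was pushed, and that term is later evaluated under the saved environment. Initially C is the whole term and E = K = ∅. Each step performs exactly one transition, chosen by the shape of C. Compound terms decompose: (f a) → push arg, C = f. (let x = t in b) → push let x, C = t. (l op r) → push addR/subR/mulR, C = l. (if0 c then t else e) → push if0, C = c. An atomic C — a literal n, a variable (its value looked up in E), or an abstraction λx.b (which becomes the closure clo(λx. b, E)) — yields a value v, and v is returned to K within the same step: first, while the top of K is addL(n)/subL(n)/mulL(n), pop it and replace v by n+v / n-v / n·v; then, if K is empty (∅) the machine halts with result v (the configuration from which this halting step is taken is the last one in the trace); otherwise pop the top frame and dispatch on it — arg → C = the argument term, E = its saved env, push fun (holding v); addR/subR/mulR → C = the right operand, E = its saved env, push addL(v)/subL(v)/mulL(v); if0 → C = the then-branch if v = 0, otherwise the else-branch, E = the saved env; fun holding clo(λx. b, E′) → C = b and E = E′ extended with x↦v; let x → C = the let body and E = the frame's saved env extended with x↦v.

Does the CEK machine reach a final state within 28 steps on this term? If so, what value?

step 0: ⟨C=((λv. 5) (let w = 1 in w)); E=∅; K=∅⟩
step 1: ⟨C=(λv. 5); E=∅; K=[arg]⟩
step 2: ⟨C=(let w = 1 in w); E=∅; K=[fun]⟩
step 3: ⟨C=1; E=∅; K=[let w :: fun]⟩
step 4: ⟨C=w; E={w↦1}; K=[fun]⟩
step 5: ⟨C=5; E={v↦1}; K=∅⟩
→ final value 5

Answer: 5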